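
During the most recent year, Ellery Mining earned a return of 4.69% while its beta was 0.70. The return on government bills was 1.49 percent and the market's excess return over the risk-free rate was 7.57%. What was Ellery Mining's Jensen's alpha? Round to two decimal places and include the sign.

-2.10%

CAPM benchmark = R_f + β(R_m − R_f) = 1.49% + 0.70 × 7.57% = 6.7890%
α = actual − benchmark = 4.69% − 6.7890% = -2.10%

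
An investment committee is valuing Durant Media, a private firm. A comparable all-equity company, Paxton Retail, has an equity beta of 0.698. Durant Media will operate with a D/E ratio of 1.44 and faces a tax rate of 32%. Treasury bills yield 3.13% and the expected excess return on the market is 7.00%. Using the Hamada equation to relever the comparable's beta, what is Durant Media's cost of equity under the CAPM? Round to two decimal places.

12.80%

β_L = β_U × [1 + (1 − t)(D/E)] = 0.698 × [1 + (1 − 0.32) × 1.44]
    = 0.698 × [1 + 0.68 × 1.44] = 0.698 × 1.9792 = 1.3815
E(R) = R_f + β_L × MRP = 3.13% + 1.3815 × 7.00% = 12.80%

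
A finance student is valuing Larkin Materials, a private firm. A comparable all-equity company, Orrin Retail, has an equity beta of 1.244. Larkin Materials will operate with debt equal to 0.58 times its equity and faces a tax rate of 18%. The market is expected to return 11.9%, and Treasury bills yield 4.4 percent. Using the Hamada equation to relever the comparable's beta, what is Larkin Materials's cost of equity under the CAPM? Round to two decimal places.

18.17%

β_L = β_U × [1 + (1 − t)(D/E)] = 1.244 × [1 + (1 − 0.18) × 0.58]
    = 1.244 × [1 + 0.82 × 0.58] = 1.244 × 1.4756 = 1.8356
MRP = 11.9% − 4.4% = 7.50%
E(R) = R_f + β_L × MRP = 4.4% + 1.8356 × 7.5% = 18.17%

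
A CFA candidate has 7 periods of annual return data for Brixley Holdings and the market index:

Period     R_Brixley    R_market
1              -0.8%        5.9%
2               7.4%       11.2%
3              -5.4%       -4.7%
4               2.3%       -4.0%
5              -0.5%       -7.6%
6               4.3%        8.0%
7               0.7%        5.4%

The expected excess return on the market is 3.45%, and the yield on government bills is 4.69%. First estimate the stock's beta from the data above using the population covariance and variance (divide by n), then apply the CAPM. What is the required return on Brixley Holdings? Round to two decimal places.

Mean R_i = (-0.8 + 7.4 − 5.4 + 2.3 − 0.5 + 4.3 + 0.7) / 7 = 1.1429%
Mean R_m = (5.9 + 11.2 − 4.7 − 4.0 − 7.6 + 8.0 + 5.4) / 7 = 2.0286%
Σ(R_i − R̄_i)(R_m − R̄_m) = 120.0914  ⇒  Cov = 120.0914 / 7 = 17.1559
Σ(R_m − R̄_m)² = 320.4543  ⇒  Var(R_m) = 320.4543 / 7 = 45.7792
β = Cov / Var(R_m) = 17.1559 / 45.7792 = 0.3748
E(R) = R_f + β × MRP = 4.69% + 0.3748 × 3.45% = 5.98%

5.98%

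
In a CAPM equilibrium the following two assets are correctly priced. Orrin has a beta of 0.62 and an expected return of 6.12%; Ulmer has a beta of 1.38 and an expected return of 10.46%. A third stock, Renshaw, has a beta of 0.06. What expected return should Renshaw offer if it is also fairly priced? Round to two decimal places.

2.92%

MRP (SML slope) = (10.46% − 6.12%) / (1.38 − 0.62) = 4.34% / 0.76 = 5.7105%
R_f (intercept) = 6.12% − 0.62 × 5.7105% = 2.5795%
E(R_Renshaw) = R_f + β × MRP = 2.5795% + 0.06 × 5.7105% = 2.92%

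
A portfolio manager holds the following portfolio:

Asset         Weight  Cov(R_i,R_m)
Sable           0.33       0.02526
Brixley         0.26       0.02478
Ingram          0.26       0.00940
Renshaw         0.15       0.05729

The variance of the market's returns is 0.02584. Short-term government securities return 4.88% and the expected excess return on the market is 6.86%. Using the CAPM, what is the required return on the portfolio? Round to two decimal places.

β_Sable = 0.02526 / 0.02584 = 0.9776
β_Brixley = 0.02478 / 0.02584 = 0.9590
β_Ingram = 0.00940 / 0.02584 = 0.3638
β_Renshaw = 0.05729 / 0.02584 = 2.2171
β_P = Σ w_i β_i = 0.33×0.9776 + 0.26×0.9590 + 0.26×0.3638 + 0.15×2.2171 = 0.9991
E(R_P) = R_f + β_P × MRP = 4.88% + 0.9991 × 6.86% = 11.73%

11.73%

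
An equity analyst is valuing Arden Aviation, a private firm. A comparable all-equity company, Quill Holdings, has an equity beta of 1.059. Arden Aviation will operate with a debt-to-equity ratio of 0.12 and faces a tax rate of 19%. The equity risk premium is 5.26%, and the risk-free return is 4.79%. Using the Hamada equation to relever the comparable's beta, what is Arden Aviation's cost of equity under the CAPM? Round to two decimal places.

β_L = β_U × [1 + (1 − t)(D/E)] = 1.059 × [1 + (1 − 0.19) × 0.12]
    = 1.059 × [1 + 0.81 × 0.12] = 1.059 × 1.0972 = 1.1619
E(R) = R_f + β_L × MRP = 4.79% + 1.1619 × 5.26% = 10.90%

10.90%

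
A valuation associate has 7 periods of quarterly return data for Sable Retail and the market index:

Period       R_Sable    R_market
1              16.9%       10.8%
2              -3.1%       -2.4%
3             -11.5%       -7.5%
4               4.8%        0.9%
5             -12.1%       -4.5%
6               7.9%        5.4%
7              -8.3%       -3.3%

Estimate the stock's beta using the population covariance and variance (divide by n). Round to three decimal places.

1.688

Mean R_i = (16.9 − 3.1 − 11.5 + 4.8 − 12.1 + 7.9 − 8.3) / 7 = -0.7714%
Mean R_m = (10.8 − 2.4 − 7.5 + 0.9 − 4.5 + 5.4 − 3.3) / 7 = -0.0857%
Σ(R_i − R̄_i)(R_m − R̄_m) = 404.5671  ⇒  Cov = 404.5671 / 7 = 57.7953
Σ(R_m − R̄_m)² = 239.7086  ⇒  Var(R_m) = 239.7086 / 7 = 34.2441
β = Cov / Var(R_m) = 57.7953 / 34.2441 = 1.6877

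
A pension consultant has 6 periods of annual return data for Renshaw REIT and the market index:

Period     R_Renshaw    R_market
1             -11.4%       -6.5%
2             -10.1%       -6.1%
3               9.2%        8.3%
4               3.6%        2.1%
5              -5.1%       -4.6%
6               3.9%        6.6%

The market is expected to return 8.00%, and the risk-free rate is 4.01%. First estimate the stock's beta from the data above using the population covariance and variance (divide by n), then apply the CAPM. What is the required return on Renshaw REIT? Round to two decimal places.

Mean R_i = (-11.4 − 10.1 + 9.2 + 3.6 − 5.1 + 3.9) / 6 = -1.6500%
Mean R_m = (-6.5 − 6.1 + 8.3 + 2.1 − 4.6 + 6.6) / 6 = -0.0333%
Σ(R_i − R̄_i)(R_m − R̄_m) = 268.5000  ⇒  Cov = 268.5000 / 6 = 44.7500
Σ(R_m − R̄_m)² = 217.4733  ⇒  Var(R_m) = 217.4733 / 6 = 36.2456
β = Cov / Var(R_m) = 44.7500 / 36.2456 = 1.2346
MRP = 8.00% − 4.01% = 3.99%
E(R) = R_f + β × MRP = 4.01% + 1.2346 × 3.99% = 8.94%

8.94%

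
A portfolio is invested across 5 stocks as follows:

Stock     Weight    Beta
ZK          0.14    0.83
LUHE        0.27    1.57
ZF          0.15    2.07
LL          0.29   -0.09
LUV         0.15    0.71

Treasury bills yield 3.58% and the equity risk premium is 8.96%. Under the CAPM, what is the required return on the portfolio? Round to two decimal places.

β_P = Σ w_i β_i = 0.14×0.83 + 0.27×1.57 + 0.15×2.07 + 0.29×-0.09 + 0.15×0.71 = 0.9310
E(R_P) = R_f + β_P × MRP = 3.58% + 0.9310 × 8.96% = 11.92%

11.92%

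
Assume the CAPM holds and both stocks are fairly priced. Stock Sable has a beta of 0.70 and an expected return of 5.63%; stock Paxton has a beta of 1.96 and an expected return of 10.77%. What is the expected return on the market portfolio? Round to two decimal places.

6.85%

Both satisfy E(R) = R_f + β·MRP, so the slope of the SML is
MRP = (10.77% − 5.63%) / (1.96 − 0.70) = 5.14% / 1.26 = 4.0794%
R_f = E(R_Sable) − β_Sable·MRP = 5.63% − 0.70 × 4.0794% = 2.7744%
E(R_m) = R_f + MRP = 2.7744% + 4.0794% = 6.85%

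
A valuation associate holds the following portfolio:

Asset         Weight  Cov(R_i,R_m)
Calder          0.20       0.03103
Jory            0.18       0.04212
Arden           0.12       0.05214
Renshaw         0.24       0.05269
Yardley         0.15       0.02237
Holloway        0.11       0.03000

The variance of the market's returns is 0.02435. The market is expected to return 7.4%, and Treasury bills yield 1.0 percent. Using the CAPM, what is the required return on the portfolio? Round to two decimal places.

11.34%

β_Calder = 0.03103 / 0.02435 = 1.2743
β_Jory = 0.04212 / 0.02435 = 1.7298
β_Arden = 0.05214 / 0.02435 = 2.1413
β_Renshaw = 0.05269 / 0.02435 = 2.1639
β_Yardley = 0.02237 / 0.02435 = 0.9187
β_Holloway = 0.03000 / 0.02435 = 1.2320
β_P = Σ w_i β_i = 0.20×1.2743 + 0.18×1.7298 + 0.12×2.1413 + 0.24×2.1639 + 0.15×0.9187 + 0.11×1.2320 = 1.6158
MRP = 7.4% − 1.0% = 6.40%
E(R_P) = R_f + β_P × MRP = 1.0% + 1.6158 × 6.4% = 11.34%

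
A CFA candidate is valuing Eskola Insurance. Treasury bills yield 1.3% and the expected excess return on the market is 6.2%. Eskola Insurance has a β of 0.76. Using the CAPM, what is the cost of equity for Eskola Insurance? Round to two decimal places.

6.01%

E(R) = R_f + β × MRP = 1.3% + 0.76 × 6.2% = 6.01%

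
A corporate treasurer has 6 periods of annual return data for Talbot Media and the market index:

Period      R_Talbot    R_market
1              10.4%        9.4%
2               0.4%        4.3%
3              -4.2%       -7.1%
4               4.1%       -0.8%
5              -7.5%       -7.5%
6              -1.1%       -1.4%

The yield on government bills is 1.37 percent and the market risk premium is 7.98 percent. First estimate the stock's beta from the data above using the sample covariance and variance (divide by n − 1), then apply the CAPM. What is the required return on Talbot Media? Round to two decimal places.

Mean R_i = (10.4 + 0.4 − 4.2 + 4.1 − 7.5 − 1.1) / 6 = 0.3500%
Mean R_m = (9.4 + 4.3 − 7.1 − 0.8 − 7.5 − 1.4) / 6 = -0.5167%
Σ(R_i − R̄_i)(R_m − R̄_m) = 184.8950  ⇒  Cov = 184.8950 / 5 = 36.9790
Σ(R_m − R̄_m)² = 214.5083  ⇒  Var(R_m) = 214.5083 / 5 = 42.9017
β = Cov / Var(R_m) = 36.9790 / 42.9017 = 0.8619
E(R) = R_f + β × MRP = 1.37% + 0.8619 × 7.98% = 8.25%

8.25%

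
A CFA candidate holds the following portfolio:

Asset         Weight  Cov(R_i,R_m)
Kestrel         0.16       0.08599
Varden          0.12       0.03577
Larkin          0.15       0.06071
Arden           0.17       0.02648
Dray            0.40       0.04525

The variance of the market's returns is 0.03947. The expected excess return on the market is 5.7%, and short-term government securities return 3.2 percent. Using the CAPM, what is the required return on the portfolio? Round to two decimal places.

β_Kestrel = 0.08599 / 0.03947 = 2.1786
β_Varden = 0.03577 / 0.03947 = 0.9063
β_Larkin = 0.06071 / 0.03947 = 1.5381
β_Arden = 0.02648 / 0.03947 = 0.6709
β_Dray = 0.04525 / 0.03947 = 1.1464
β_P = Σ w_i β_i = 0.16×2.1786 + 0.12×0.9063 + 0.15×1.5381 + 0.17×0.6709 + 0.40×1.1464 = 1.2607
E(R_P) = R_f + β_P × MRP = 3.2% + 1.2607 × 5.7% = 10.39%

10.39%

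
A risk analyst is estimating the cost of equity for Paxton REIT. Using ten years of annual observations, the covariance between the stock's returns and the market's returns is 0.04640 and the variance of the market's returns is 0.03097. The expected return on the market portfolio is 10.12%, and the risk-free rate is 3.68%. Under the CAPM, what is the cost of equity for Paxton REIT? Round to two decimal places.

13.33%

β = Cov(R_i, R_m) / Var(R_m) = 0.04640 / 0.03097 = 1.4982
MRP = 10.12% − 3.68% = 6.44%
E(R) = R_f + β × MRP = 3.68% + 1.4982 × 6.44% = 13.33%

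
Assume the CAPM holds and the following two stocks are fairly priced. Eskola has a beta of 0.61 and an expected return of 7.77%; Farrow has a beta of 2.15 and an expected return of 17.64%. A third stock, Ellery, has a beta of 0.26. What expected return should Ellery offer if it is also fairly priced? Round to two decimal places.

MRP (SML slope) = (17.64% − 7.77%) / (2.15 − 0.61) = 9.87% / 1.54 = 6.4091%
R_f (intercept) = 7.77% − 0.61 × 6.4091% = 3.8604%
E(R_Ellery) = R_f + β × MRP = 3.8604% + 0.26 × 6.4091% = 5.53%

5.53%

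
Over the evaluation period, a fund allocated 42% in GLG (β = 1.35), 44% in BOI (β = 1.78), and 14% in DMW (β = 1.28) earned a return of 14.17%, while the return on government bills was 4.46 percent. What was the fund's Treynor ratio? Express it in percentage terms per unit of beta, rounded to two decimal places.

β_P = 0.42×1.35 + 0.44×1.78 + 0.14×1.28 = 1.5294
Treynor = (R_P − R_f) / β_P = (14.17% − 4.46%) / 1.5294 = 9.71% / 1.5294 = 6.35%

6.35%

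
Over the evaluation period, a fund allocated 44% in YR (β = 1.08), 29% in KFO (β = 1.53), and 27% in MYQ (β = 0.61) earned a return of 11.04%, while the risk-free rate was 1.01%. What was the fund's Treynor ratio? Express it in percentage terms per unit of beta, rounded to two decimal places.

β_P = 0.44×1.08 + 0.29×1.53 + 0.27×0.61 = 1.0836
Treynor = (R_P − R_f) / β_P = (11.04% − 1.01%) / 1.0836 = 10.03% / 1.0836 = 9.26%

9.26%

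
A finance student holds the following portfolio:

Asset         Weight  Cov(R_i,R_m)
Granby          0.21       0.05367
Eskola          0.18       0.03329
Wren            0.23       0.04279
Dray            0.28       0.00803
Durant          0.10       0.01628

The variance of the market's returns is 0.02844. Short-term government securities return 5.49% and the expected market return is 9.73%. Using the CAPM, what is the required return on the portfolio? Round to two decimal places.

β_Granby = 0.05367 / 0.02844 = 1.8871
β_Eskola = 0.03329 / 0.02844 = 1.1705
β_Wren = 0.04279 / 0.02844 = 1.5046
β_Dray = 0.00803 / 0.02844 = 0.2823
β_Durant = 0.01628 / 0.02844 = 0.5724
β_P = Σ w_i β_i = 0.21×1.8871 + 0.18×1.1705 + 0.23×1.5046 + 0.28×0.2823 + 0.10×0.5724 = 1.0893
MRP = 9.73% − 5.49% = 4.24%
E(R_P) = R_f + β_P × MRP = 5.49% + 1.0893 × 4.24% = 10.11%

10.11%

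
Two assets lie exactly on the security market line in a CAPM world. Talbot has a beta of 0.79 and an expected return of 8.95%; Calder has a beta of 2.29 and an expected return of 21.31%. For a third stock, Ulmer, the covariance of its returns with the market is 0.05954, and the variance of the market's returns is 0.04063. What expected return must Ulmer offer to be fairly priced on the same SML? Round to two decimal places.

MRP = (21.31% − 8.95%) / (2.29 − 0.79) = 8.2400%
R_f = 8.95% − 0.79 × 8.2400% = 2.4404%
β_Ulmer = Cov / Var(R_m) = 0.05954 / 0.04063 = 1.4654
E(R_Ulmer) = R_f + β × MRP = 2.4404% + 1.4654 × 8.2400% = 14.52%

14.52%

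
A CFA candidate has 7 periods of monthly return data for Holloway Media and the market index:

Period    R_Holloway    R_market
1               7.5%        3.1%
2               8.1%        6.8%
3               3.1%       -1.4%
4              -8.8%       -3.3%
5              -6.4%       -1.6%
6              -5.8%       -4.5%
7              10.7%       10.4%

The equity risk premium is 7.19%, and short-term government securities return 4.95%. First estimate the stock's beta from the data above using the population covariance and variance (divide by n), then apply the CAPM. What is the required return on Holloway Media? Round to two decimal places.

14.16%

Mean R_i = (7.5 + 8.1 + 3.1 − 8.8 − 6.4 − 5.8 + 10.7) / 7 = 1.2000%
Mean R_m = (3.1 + 6.8 − 1.4 − 3.3 − 1.6 − 4.5 + 10.4) / 7 = 1.3571%
Σ(R_i − R̄_i)(R_m − R̄_m) = 239.2500  ⇒  Cov = 239.2500 / 7 = 34.1786
Σ(R_m − R̄_m)² = 186.7771  ⇒  Var(R_m) = 186.7771 / 7 = 26.6824
β = Cov / Var(R_m) = 34.1786 / 26.6824 = 1.2809
E(R) = R_f + β × MRP = 4.95% + 1.2809 × 7.19% = 14.16%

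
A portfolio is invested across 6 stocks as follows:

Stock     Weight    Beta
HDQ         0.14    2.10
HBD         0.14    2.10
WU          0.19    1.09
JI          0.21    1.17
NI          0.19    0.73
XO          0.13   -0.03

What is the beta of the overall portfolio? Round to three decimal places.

β_P = Σ w_i β_i = 0.14×2.10 + 0.14×2.10 + 0.19×1.09 + 0.21×1.17 + 0.19×0.73 + 0.13×-0.03 = 1.1756

1.176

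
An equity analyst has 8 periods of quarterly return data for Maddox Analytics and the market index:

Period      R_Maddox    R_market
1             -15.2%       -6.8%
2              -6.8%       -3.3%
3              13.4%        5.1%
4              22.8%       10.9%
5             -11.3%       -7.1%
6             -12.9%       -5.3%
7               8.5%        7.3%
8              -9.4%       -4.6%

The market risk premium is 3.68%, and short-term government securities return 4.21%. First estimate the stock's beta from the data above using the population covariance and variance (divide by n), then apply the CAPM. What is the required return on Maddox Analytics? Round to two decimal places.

11.42%

Mean R_i = (-15.2 − 6.8 + 13.4 + 22.8 − 11.3 − 12.9 + 8.5 − 9.4) / 8 = -1.3625%
Mean R_m = (-6.8 − 3.3 + 5.1 + 10.9 − 7.1 − 5.3 + 7.3 − 4.6) / 8 = -0.4750%
Σ(R_i − R̄_i)(R_m − R̄_m) = 691.3725  ⇒  Cov = 691.3725 / 8 = 86.4216
Σ(R_m − R̄_m)² = 353.0950  ⇒  Var(R_m) = 353.0950 / 8 = 44.1369
β = Cov / Var(R_m) = 86.4216 / 44.1369 = 1.9580
E(R) = R_f + β × MRP = 4.21% + 1.9580 × 3.68% = 11.42%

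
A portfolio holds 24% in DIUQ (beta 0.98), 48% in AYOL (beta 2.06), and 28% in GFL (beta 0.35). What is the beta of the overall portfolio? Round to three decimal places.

1.322

β_P = Σ w_i β_i = 0.24×0.98 + 0.48×2.06 + 0.28×0.35 = 1.3220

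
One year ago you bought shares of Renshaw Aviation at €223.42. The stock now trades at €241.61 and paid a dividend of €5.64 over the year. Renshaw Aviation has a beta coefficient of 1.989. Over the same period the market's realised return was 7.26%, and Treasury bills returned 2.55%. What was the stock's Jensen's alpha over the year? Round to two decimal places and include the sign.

-1.25%

Realised HPR = (P1 + D1 − P0) / P0 = (241.61 + 5.64 − 223.42) / 223.42 = 23.83 / 223.42 = 10.6660%
MRP = 7.26% − 2.55% = 4.71%
CAPM required = R_f + β·MRP = 2.55% + 1.989 × 4.71% = 11.91819%
α = realised − required = 10.6660% − 11.91819% = -1.25%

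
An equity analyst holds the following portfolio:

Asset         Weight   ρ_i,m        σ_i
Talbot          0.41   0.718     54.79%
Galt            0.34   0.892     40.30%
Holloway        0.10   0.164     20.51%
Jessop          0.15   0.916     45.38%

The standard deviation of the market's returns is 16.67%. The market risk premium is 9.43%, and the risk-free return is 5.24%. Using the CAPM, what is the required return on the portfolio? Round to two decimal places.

β_Talbot = 0.718 × 54.79% / 16.67% = 2.3599
β_Galt = 0.892 × 40.30% / 16.67% = 2.1564
β_Holloway = 0.164 × 20.51% / 16.67% = 0.2018
β_Jessop = 0.916 × 45.38% / 16.67% = 2.4936
β_P = Σ w_i β_i = 0.41×2.3599 + 0.34×2.1564 + 0.10×0.2018 + 0.15×2.4936 = 2.0950
E(R_P) = R_f + β_P × MRP = 5.24% + 2.0950 × 9.43% = 25.00%

25.00%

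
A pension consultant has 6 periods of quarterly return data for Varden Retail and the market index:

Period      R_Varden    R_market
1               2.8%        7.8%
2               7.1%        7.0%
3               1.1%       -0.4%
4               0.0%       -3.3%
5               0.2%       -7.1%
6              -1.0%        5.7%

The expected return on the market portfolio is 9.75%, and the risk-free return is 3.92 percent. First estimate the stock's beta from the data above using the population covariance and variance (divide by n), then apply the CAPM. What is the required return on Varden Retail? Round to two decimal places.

5.39%

Mean R_i = (2.8 + 7.1 + 1.1 + 0.0 + 0.2 − 1.0) / 6 = 1.7000%
Mean R_m = (7.8 + 7.0 − 0.4 − 3.3 − 7.1 + 5.7) / 6 = 1.6167%
Σ(R_i − R̄_i)(R_m − R̄_m) = 47.4900  ⇒  Cov = 47.4900 / 6 = 7.9150
Σ(R_m − R̄_m)² = 188.1083  ⇒  Var(R_m) = 188.1083 / 6 = 31.3514
β = Cov / Var(R_m) = 7.9150 / 31.3514 = 0.2525
MRP = 9.75% − 3.92% = 5.83%
E(R) = R_f + β × MRP = 3.92% + 0.2525 × 5.83% = 5.39%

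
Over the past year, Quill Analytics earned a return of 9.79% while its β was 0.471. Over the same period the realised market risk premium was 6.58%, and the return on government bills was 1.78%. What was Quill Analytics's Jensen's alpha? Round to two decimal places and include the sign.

+4.91%

CAPM benchmark = R_f + β(R_m − R_f) = 1.78% + 0.471 × 6.58% = 4.87918%
α = actual − benchmark = 9.79% − 4.87918% = +4.91%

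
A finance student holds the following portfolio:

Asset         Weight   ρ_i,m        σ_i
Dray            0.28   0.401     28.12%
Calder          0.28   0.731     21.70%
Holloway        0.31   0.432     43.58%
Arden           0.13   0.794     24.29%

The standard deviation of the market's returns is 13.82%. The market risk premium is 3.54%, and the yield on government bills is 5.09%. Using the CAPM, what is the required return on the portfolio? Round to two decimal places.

9.17%

β_Dray = 0.401 × 28.12% / 13.82% = 0.8159
β_Calder = 0.731 × 21.70% / 13.82% = 1.1478
β_Holloway = 0.432 × 43.58% / 13.82% = 1.3623
β_Arden = 0.794 × 24.29% / 13.82% = 1.3955
β_P = Σ w_i β_i = 0.28×0.8159 + 0.28×1.1478 + 0.31×1.3623 + 0.13×1.3955 = 1.1536
E(R_P) = R_f + β_P × MRP = 5.09% + 1.1536 × 3.54% = 9.17%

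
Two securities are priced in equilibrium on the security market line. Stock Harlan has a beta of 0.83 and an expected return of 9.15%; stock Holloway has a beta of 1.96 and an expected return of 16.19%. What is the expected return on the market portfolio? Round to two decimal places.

Both satisfy E(R) = R_f + β·MRP, so the slope of the SML is
MRP = (16.19% − 9.15%) / (1.96 − 0.83) = 7.04% / 1.13 = 6.2301%
R_f = E(R_Harlan) − β_Harlan·MRP = 9.15% − 0.83 × 6.2301% = 3.9790%
E(R_m) = R_f + MRP = 3.9790% + 6.2301% = 10.21%

10.21%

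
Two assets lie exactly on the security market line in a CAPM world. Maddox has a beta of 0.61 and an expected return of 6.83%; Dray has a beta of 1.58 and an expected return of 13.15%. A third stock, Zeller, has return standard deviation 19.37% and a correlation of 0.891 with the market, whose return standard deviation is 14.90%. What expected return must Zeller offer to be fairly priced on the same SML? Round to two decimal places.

MRP = (13.15% − 6.83%) / (1.58 − 0.61) = 6.5155%
R_f = 6.83% − 0.61 × 6.5155% = 2.8555%
β_Zeller = ρ·σ_i/σ_m = 0.891 × 19.37 / 14.90 = 1.1583
E(R_Zeller) = R_f + β × MRP = 2.8555% + 1.1583 × 6.5155% = 10.40%

10.40%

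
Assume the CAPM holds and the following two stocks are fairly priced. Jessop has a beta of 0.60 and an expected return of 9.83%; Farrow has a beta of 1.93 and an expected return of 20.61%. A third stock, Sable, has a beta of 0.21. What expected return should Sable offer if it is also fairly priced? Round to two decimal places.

6.67%

MRP (SML slope) = (20.61% − 9.83%) / (1.93 − 0.60) = 10.78% / 1.33 = 8.1053%
R_f (intercept) = 9.83% − 0.60 × 8.1053% = 4.9668%
E(R_Sable) = R_f + β × MRP = 4.9668% + 0.21 × 8.1053% = 6.67%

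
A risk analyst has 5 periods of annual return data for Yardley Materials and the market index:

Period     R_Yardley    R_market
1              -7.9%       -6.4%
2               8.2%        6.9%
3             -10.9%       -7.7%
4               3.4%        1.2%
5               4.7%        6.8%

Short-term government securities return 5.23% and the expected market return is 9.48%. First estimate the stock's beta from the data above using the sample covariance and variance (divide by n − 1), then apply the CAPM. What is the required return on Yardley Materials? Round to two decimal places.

Mean R_i = (-7.9 + 8.2 − 10.9 + 3.4 + 4.7) / 5 = -0.5000%
Mean R_m = (-6.4 + 6.9 − 7.7 + 1.2 + 6.8) / 5 = 0.1600%
Σ(R_i − R̄_i)(R_m − R̄_m) = 227.5100  ⇒  Cov = 227.5100 / 4 = 56.8775
Σ(R_m − R̄_m)² = 195.4120  ⇒  Var(R_m) = 195.4120 / 4 = 48.8530
β = Cov / Var(R_m) = 56.8775 / 48.8530 = 1.1643
MRP = 9.48% − 5.23% = 4.25%
E(R) = R_f + β × MRP = 5.23% + 1.1643 × 4.25% = 10.18%

10.18%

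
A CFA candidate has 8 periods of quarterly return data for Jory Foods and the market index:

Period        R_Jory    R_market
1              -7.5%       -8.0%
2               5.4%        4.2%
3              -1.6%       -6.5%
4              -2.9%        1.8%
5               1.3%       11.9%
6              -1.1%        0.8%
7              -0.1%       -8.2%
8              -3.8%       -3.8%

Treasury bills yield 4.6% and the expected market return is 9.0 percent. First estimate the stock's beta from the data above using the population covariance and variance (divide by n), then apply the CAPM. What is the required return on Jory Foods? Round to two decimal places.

5.98%

Mean R_i = (-7.5 + 5.4 − 1.6 − 2.9 + 1.3 − 1.1 − 0.1 − 3.8) / 8 = -1.2875%
Mean R_m = (-8.0 + 4.2 − 6.5 + 1.8 + 11.9 + 0.8 − 8.2 − 3.8) / 8 = -0.9750%
Σ(R_i − R̄_i)(R_m − R̄_m) = 107.6675  ⇒  Cov = 107.6675 / 8 = 13.4584
Σ(R_m − R̄_m)² = 343.4550  ⇒  Var(R_m) = 343.4550 / 8 = 42.9319
β = Cov / Var(R_m) = 13.4584 / 42.9319 = 0.3135
MRP = 9.0% − 4.6% = 4.40%
E(R) = R_f + β × MRP = 4.6% + 0.3135 × 4.4% = 5.98%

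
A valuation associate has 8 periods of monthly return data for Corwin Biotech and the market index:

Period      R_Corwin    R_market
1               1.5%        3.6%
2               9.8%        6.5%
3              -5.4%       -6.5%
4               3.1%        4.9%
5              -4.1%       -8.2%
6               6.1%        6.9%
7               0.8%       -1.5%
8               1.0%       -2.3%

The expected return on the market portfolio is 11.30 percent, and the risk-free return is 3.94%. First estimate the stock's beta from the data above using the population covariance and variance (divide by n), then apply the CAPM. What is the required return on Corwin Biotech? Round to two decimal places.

9.59%

Mean R_i = (1.5 + 9.8 − 5.4 + 3.1 − 4.1 + 6.1 + 0.8 + 1.0) / 8 = 1.6000%
Mean R_m = (3.6 + 6.5 − 6.5 + 4.9 − 8.2 + 6.9 − 1.5 − 2.3) / 8 = 0.4250%
Σ(R_i − R̄_i)(R_m − R̄_m) = 186.1600  ⇒  Cov = 186.1600 / 8 = 23.2700
Σ(R_m − R̄_m)² = 242.4150  ⇒  Var(R_m) = 242.4150 / 8 = 30.3019
β = Cov / Var(R_m) = 23.2700 / 30.3019 = 0.7679
MRP = 11.30% − 3.94% = 7.36%
E(R) = R_f + β × MRP = 3.94% + 0.7679 × 7.36% = 9.59%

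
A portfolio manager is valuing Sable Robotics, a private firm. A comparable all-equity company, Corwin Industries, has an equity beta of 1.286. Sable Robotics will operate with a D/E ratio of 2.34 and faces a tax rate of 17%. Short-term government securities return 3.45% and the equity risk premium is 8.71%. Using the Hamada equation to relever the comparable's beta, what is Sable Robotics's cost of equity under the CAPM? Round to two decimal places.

β_L = β_U × [1 + (1 − t)(D/E)] = 1.286 × [1 + (1 − 0.17) × 2.34]
    = 1.286 × [1 + 0.83 × 2.34] = 1.286 × 2.9422 = 3.7837
E(R) = R_f + β_L × MRP = 3.45% + 3.7837 × 8.71% = 36.41%

36.41%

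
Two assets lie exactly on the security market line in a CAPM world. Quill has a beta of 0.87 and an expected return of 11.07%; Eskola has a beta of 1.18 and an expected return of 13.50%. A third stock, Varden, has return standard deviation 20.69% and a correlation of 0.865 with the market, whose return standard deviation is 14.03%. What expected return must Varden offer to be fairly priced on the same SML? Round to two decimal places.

MRP = (13.50% − 11.07%) / (1.18 − 0.87) = 7.8387%
R_f = 11.07% − 0.87 × 7.8387% = 4.2503%
β_Varden = ρ·σ_i/σ_m = 0.865 × 20.69 / 14.03 = 1.2756
E(R_Varden) = R_f + β × MRP = 4.2503% + 1.2756 × 7.8387% = 14.25%

14.25%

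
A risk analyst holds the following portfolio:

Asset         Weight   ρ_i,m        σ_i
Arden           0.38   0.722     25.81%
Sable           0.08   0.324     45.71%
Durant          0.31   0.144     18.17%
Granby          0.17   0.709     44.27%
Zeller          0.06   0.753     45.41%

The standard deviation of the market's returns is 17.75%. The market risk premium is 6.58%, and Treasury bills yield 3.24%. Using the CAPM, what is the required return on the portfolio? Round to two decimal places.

9.34%

β_Arden = 0.722 × 25.81% / 17.75% = 1.0498
β_Sable = 0.324 × 45.71% / 17.75% = 0.8344
β_Durant = 0.144 × 18.17% / 17.75% = 0.1474
β_Granby = 0.709 × 44.27% / 17.75% = 1.7683
β_Zeller = 0.753 × 45.41% / 17.75% = 1.9264
β_P = Σ w_i β_i = 0.38×1.0498 + 0.08×0.8344 + 0.31×0.1474 + 0.17×1.7683 + 0.06×1.9264 = 0.9276
E(R_P) = R_f + β_P × MRP = 3.24% + 0.9276 × 6.58% = 9.34%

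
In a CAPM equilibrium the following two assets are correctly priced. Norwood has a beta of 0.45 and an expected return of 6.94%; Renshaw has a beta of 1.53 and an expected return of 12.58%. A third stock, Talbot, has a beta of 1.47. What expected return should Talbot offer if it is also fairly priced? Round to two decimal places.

12.27%

MRP (SML slope) = (12.58% − 6.94%) / (1.53 − 0.45) = 5.64% / 1.08 = 5.2222%
R_f (intercept) = 6.94% − 0.45 × 5.2222% = 4.5900%
E(R_Talbot) = R_f + β × MRP = 4.5900% + 1.47 × 5.2222% = 12.27%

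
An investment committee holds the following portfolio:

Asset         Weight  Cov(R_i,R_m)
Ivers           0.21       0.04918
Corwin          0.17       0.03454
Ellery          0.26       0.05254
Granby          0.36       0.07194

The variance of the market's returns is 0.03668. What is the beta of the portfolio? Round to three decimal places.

1.520

β_Ivers = 0.04918 / 0.03668 = 1.3408
β_Corwin = 0.03454 / 0.03668 = 0.9417
β_Ellery = 0.05254 / 0.03668 = 1.4324
β_Granby = 0.07194 / 0.03668 = 1.9613
β_P = Σ w_i β_i = 0.21×1.3408 + 0.17×0.9417 + 0.26×1.4324 + 0.36×1.9613 = 1.5201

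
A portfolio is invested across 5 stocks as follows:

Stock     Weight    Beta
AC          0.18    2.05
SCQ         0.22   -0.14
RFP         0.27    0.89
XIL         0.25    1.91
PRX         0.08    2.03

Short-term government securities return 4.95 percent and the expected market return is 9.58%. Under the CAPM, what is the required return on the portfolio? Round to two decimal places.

β_P = Σ w_i β_i = 0.18×2.05 + 0.22×-0.14 + 0.27×0.89 + 0.25×1.91 + 0.08×2.03 = 1.2184
MRP = 9.58% − 4.95% = 4.63%
E(R_P) = R_f + β_P × MRP = 4.95% + 1.2184 × 4.63% = 10.59%

10.59%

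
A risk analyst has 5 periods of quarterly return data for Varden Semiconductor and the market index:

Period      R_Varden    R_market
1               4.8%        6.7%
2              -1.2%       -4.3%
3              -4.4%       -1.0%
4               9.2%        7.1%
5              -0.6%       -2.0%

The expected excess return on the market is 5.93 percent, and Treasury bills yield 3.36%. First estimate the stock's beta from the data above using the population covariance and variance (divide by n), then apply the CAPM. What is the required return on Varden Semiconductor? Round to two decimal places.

8.63%

Mean R_i = (4.8 − 1.2 − 4.4 + 9.2 − 0.6) / 5 = 1.5600%
Mean R_m = (6.7 − 4.3 − 1.0 + 7.1 − 2.0) / 5 = 1.3000%
Σ(R_i − R̄_i)(R_m − R̄_m) = 98.1000  ⇒  Cov = 98.1000 / 5 = 19.6200
Σ(R_m − R̄_m)² = 110.3400  ⇒  Var(R_m) = 110.3400 / 5 = 22.0680
β = Cov / Var(R_m) = 19.6200 / 22.0680 = 0.8891
E(R) = R_f + β × MRP = 3.36% + 0.8891 × 5.93% = 8.63%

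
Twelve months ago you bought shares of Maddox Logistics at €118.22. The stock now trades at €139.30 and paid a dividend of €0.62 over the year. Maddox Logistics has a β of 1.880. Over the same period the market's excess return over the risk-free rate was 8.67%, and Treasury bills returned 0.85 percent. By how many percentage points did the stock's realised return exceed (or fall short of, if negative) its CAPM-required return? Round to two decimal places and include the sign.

Realised HPR = (P1 + D1 − P0) / P0 = (139.30 + 0.62 − 118.22) / 118.22 = 21.70 / 118.22 = 18.3556%
CAPM required = R_f + β·MRP = 0.85% + 1.880 × 8.67% = 17.14960%
α = realised − required = 18.3556% − 17.14960% = +1.21%

+1.21%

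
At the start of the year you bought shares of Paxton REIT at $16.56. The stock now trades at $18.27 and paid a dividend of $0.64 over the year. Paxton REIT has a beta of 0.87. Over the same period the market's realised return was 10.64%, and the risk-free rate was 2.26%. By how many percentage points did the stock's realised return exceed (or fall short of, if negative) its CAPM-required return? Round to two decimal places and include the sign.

+4.64%

Realised HPR = (P1 + D1 − P0) / P0 = (18.27 + 0.64 − 16.56) / 16.56 = 2.35 / 16.56 = 14.1908%
MRP = 10.64% − 2.26% = 8.38%
CAPM required = R_f + β·MRP = 2.26% + 0.87 × 8.38% = 9.5506%
α = realised − required = 14.1908% − 9.5506% = +4.64%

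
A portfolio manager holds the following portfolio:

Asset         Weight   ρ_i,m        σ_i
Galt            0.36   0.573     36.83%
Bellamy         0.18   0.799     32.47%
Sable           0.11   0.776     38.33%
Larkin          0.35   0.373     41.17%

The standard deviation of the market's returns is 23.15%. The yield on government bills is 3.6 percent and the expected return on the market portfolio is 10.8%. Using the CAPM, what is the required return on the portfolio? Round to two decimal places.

β_Galt = 0.573 × 36.83% / 23.15% = 0.9116
β_Bellamy = 0.799 × 32.47% / 23.15% = 1.1207
β_Sable = 0.776 × 38.33% / 23.15% = 1.2848
β_Larkin = 0.373 × 41.17% / 23.15% = 0.6633
β_P = Σ w_i β_i = 0.36×0.9116 + 0.18×1.1207 + 0.11×1.2848 + 0.35×0.6633 = 0.9034
MRP = 10.8% − 3.6% = 7.20%
E(R_P) = R_f + β_P × MRP = 3.6% + 0.9034 × 7.2% = 10.10%

10.10%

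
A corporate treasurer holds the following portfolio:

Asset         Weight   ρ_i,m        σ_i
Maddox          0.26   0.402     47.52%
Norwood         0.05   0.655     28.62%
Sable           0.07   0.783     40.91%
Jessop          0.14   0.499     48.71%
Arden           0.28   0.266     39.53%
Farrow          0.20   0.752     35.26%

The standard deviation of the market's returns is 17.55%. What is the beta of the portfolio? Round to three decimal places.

β_Maddox = 0.402 × 47.52% / 17.55% = 1.0885
β_Norwood = 0.655 × 28.62% / 17.55% = 1.0682
β_Sable = 0.783 × 40.91% / 17.55% = 1.8252
β_Jessop = 0.499 × 48.71% / 17.55% = 1.3850
β_Arden = 0.266 × 39.53% / 17.55% = 0.5991
β_Farrow = 0.752 × 35.26% / 17.55% = 1.5109
β_P = Σ w_i β_i = 0.26×1.0885 + 0.05×1.0682 + 0.07×1.8252 + 0.14×1.3850 + 0.28×0.5991 + 0.20×1.5109 = 1.1280

1.128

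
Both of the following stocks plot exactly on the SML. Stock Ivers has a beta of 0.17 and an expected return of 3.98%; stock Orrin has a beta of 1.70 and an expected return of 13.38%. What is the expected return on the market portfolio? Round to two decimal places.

9.08%

Both satisfy E(R) = R_f + β·MRP, so the slope of the SML is
MRP = (13.38% − 3.98%) / (1.70 − 0.17) = 9.40% / 1.53 = 6.1438%
R_f = E(R_Ivers) − β_Ivers·MRP = 3.98% − 0.17 × 6.1438% = 2.9356%
E(R_m) = R_f + MRP = 2.9356% + 6.1438% = 9.08%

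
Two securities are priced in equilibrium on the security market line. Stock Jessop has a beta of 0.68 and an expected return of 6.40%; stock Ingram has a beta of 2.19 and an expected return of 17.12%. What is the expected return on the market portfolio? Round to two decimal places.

Both satisfy E(R) = R_f + β·MRP, so the slope of the SML is
MRP = (17.12% − 6.40%) / (2.19 − 0.68) = 10.72% / 1.51 = 7.0993%
R_f = E(R_Jessop) − β_Jessop·MRP = 6.40% − 0.68 × 7.0993% = 1.5725%
E(R_m) = R_f + MRP = 1.5725% + 7.0993% = 8.67%

8.67%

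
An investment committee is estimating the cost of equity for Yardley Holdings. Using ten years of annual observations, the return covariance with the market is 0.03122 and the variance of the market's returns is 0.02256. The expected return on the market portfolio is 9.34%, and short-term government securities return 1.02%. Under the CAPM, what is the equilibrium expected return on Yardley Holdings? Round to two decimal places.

β = Cov(R_i, R_m) / Var(R_m) = 0.03122 / 0.02256 = 1.3839
MRP = 9.34% − 1.02% = 8.32%
E(R) = R_f + β × MRP = 1.02% + 1.3839 × 8.32% = 12.53%

12.53%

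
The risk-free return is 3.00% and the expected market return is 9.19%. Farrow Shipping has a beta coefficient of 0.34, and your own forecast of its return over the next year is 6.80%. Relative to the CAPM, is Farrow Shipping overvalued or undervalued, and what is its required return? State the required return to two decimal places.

MRP = 9.19% − 3.00% = 6.19%
Required return = R_f + β·MRP = 3.00% + 0.34 × 6.19% = 5.10%
Forecast 6.80% > required 5.10% → the stock plots above the SML → undervalued.

Undervalued; required return 5.10%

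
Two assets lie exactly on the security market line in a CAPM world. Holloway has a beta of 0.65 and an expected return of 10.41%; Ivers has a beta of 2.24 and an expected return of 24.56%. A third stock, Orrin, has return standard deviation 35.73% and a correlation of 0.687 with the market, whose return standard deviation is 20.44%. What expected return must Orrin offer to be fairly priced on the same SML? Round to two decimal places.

15.31%

MRP = (24.56% − 10.41%) / (2.24 − 0.65) = 8.8994%
R_f = 10.41% − 0.65 × 8.8994% = 4.6254%
β_Orrin = ρ·σ_i/σ_m = 0.687 × 35.73 / 20.44 = 1.2009
E(R_Orrin) = R_f + β × MRP = 4.6254% + 1.2009 × 8.8994% = 15.31%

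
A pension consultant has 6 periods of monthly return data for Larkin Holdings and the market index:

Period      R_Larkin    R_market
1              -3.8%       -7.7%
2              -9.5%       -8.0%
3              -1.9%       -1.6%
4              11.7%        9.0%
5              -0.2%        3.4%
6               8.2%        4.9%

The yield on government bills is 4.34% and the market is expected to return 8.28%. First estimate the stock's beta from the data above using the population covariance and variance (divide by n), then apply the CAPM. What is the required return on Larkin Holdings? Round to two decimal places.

8.45%

Mean R_i = (-3.8 − 9.5 − 1.9 + 11.7 − 0.2 + 8.2) / 6 = 0.7500%
Mean R_m = (-7.7 − 8.0 − 1.6 + 9.0 + 3.4 + 4.9) / 6 = 0.0000%
Σ(R_i − R̄_i)(R_m − R̄_m) = 253.1000  ⇒  Cov = 253.1000 / 6 = 42.1833
Σ(R_m − R̄_m)² = 242.4200  ⇒  Var(R_m) = 242.4200 / 6 = 40.4033
β = Cov / Var(R_m) = 42.1833 / 40.4033 = 1.0441
MRP = 8.28% − 4.34% = 3.94%
E(R) = R_f + β × MRP = 4.34% + 1.0441 × 3.94% = 8.45%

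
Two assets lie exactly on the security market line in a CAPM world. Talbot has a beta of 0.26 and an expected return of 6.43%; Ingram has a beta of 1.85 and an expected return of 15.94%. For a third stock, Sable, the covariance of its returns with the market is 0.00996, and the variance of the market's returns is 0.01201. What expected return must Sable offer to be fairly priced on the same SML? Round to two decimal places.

MRP = (15.94% − 6.43%) / (1.85 − 0.26) = 5.9811%
R_f = 6.43% − 0.26 × 5.9811% = 4.8749%
β_Sable = Cov / Var(R_m) = 0.00996 / 0.01201 = 0.8293
E(R_Sable) = R_f + β × MRP = 4.8749% + 0.8293 × 5.9811% = 9.84%

9.84%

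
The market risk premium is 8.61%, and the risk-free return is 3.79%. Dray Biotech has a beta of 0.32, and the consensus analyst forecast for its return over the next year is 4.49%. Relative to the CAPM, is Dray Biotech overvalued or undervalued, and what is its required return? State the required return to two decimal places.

Overvalued; required return 6.55%

Required return = R_f + β·MRP = 3.79% + 0.32 × 8.61% = 6.55%
Forecast 4.49% < required 6.55% → the stock plots below the SML → overvalued.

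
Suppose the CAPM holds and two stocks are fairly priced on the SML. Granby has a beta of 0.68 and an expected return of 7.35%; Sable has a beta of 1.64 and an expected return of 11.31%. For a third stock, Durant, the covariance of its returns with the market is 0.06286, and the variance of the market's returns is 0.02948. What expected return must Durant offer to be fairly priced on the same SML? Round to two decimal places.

13.34%

MRP = (11.31% − 7.35%) / (1.64 − 0.68) = 4.1250%
R_f = 7.35% − 0.68 × 4.1250% = 4.5450%
β_Durant = Cov / Var(R_m) = 0.06286 / 0.02948 = 2.1323
E(R_Durant) = R_f + β × MRP = 4.5450% + 2.1323 × 4.1250% = 13.34%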